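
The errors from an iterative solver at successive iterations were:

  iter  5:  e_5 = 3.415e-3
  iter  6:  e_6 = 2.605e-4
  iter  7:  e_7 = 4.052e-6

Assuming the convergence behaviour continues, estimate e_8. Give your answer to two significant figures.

4.8e-9

First estimate the order: p ≈ ln(e_7/e_6) / ln(e_6/e_5) = ln(4.052e-6/2.605e-4)/ln(2.605e-4/3.415e-3) = ln(0.0155547)/ln(0.0762811) ≈ 1.6179.
Then e_8 ≈ e_7·(e_7/e_6)^p = 4.052e-6·(0.0155547)^1.6179 = 4.052e-6·0.00118744 ≈ 4.812e-09.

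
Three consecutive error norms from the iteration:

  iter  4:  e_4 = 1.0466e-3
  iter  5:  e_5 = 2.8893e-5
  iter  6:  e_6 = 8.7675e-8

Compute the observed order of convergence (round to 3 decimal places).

p ≈ ln(e_6/e_5) / ln(e_5/e_4)
  = ln(8.7675e-8/2.8893e-5) / ln(2.8893e-5/1.0466e-3)
  = ln(0.00303447) / ln(0.0276065)
  = -5.797718 / -3.589704 ≈ 1.615096

1.615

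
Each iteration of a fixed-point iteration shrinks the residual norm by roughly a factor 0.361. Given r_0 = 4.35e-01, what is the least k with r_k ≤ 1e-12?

After k steps, r_k ≈ 4.35e-01·0.361^k.
Need 0.361^k ≤ 1e-12/4.35e-01 = 2.29885e-12.
k ≥ ln(2.29885e-12)/ln(0.361) = -26.7986/-1.01888 = 26.302.
Smallest integer k = 27.

27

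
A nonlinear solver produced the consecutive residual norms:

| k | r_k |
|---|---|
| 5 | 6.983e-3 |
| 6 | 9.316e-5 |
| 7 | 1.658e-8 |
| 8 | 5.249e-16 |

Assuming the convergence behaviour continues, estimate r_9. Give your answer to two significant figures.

5.3e-31

First estimate the order: p ≈ ln(r_8/r_7) / ln(r_7/r_6) = ln(5.249e-16/1.658e-8)/ln(1.658e-8/9.316e-5) = ln(3.16586e-08)/ln(0.000177973) ≈ 2.0001.
Then r_9 ≈ r_8·(r_8/r_7)^p = 5.249e-16·(3.16586e-08)^2.0001 = 5.249e-16·1.00054e-15 ≈ 5.252e-31.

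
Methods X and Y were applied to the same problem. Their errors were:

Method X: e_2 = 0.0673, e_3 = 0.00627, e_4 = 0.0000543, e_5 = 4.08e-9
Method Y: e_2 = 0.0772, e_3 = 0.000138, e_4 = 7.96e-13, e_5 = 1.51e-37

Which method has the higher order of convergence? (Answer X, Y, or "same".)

Y

Method X: p ≈ ln(4.08e-9/0.0000543)/ln(0.0000543/0.00627) ≈ 2.00.
Method Y: p ≈ ln(1.51e-37/7.96e-13)/ln(7.96e-13/0.000138) ≈ 3.00.
Method Y has the higher order (≈3.0 vs ≈2.0).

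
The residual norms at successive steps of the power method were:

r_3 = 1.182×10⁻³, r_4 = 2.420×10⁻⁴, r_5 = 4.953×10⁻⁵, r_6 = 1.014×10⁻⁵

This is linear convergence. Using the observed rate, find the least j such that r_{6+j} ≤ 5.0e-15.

14

Rate ρ ≈ r_6/r_5 = 1.014×10⁻⁵/4.953×10⁻⁵ = 0.2047.
After j more steps, r_{6+j} ≈ 1.014×10⁻⁵·ρ^j; need ρ^j ≤ 5.0e-15/1.014×10⁻⁵ = 4.93097e-10.
j ≥ ln(4.93097e-10)/ln(0.2047) = -21.4303/-1.58621 = 13.510.
So 14 more iterations are needed.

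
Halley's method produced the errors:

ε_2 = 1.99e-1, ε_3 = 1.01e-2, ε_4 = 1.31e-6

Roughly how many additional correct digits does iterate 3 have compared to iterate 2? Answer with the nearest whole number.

1

Digits gained ≈ log₁₀(ε_2/ε_3) = log₁₀(1.99e-1/1.01e-2) = log₁₀(19.703) ≈ 1.295.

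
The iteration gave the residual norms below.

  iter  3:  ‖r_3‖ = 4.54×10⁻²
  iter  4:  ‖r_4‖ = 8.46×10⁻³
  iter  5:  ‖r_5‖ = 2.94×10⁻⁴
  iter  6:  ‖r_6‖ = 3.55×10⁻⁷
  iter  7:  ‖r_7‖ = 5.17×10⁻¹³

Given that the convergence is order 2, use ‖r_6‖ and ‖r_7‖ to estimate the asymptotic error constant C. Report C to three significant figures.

C ≈ ‖r_7‖ / ‖r_6‖^2
  = 5.17×10⁻¹³ / (3.55×10⁻⁷)^2
  = 5.17×10⁻¹³ / 1.26025e-13 ≈ 4.1024

4.10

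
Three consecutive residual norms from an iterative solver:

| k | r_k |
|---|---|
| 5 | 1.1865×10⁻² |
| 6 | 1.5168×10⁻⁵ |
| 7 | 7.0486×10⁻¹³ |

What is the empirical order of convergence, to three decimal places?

2.534

p ≈ ln(r_7/r_6) / ln(r_6/r_5)
  = ln(7.0486×10⁻¹³/1.5168×10⁻⁵) / ln(1.5168×10⁻⁵/1.1865×10⁻²)
  = ln(4.64702e-08) / ln(0.00127838)
  = -16.884455 / -6.662162 ≈ 2.534381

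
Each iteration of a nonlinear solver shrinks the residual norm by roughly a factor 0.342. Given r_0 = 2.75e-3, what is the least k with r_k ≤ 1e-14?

25

After k steps, r_k ≈ 2.75e-3·0.342^k.
Need 0.342^k ≤ 1e-14/2.75e-3 = 3.63636e-12.
k ≥ ln(3.63636e-12)/ln(0.342) = -26.3400/-1.07294 = 24.549.
Smallest integer k = 25.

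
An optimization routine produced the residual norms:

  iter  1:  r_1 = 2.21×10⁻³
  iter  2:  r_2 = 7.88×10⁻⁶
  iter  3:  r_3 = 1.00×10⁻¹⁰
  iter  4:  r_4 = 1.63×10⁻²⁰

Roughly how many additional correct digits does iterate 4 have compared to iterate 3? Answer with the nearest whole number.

10

Digits gained ≈ log₁₀(r_3/r_4) = log₁₀(1.00×10⁻¹⁰/1.63×10⁻²⁰) = log₁₀(6.13497e+09) ≈ 9.788.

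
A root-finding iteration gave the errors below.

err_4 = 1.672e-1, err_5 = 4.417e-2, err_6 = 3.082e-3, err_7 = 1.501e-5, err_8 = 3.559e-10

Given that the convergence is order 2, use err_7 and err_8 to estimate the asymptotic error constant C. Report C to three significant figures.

1.58

C ≈ err_8 / err_7^2
  = 3.559e-10 / (1.501e-5)^2
  = 3.559e-10 / 2.253e-10 ≈ 1.5797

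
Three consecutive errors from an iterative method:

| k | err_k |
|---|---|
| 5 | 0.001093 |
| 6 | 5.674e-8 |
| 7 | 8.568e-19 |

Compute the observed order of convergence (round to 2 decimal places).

2.53

p ≈ ln(err_7/err_6) / ln(err_6/err_5)
  = ln(8.568e-19/5.674e-8) / ln(5.674e-8/0.001093)
  = ln(1.51005e-11) / ln(5.19122e-05)
  = -24.91629 / -9.86596 ≈ 2.52548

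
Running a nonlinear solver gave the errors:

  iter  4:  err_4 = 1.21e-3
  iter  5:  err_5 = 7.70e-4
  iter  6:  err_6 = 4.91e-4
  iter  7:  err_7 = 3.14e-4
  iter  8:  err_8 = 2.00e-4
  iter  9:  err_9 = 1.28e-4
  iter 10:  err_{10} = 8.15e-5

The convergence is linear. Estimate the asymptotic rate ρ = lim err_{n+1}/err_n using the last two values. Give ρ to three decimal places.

ρ ≈ err_{10}/err_9 = 8.15e-5/1.28e-4 = 0.63672

0.637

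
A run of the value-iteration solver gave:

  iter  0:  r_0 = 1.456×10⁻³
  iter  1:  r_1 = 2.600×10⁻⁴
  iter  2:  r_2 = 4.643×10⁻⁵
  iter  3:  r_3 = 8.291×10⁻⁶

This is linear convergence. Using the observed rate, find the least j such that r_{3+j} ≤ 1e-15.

14

Rate ρ ≈ r_3/r_2 = 8.291×10⁻⁶/4.643×10⁻⁵ = 0.1786.
After j more steps, r_{3+j} ≈ 8.291×10⁻⁶·ρ^j; need ρ^j ≤ 1e-15/8.291×10⁻⁶ = 1.20613e-10.
j ≥ ln(1.20613e-10)/ln(0.1786) = -22.8384/-1.72261 = 13.258.
So 14 more iterations are needed.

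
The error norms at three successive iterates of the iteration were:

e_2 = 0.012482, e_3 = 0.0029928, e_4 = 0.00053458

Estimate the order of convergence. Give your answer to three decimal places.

p ≈ ln(e_4/e_3) / ln(e_3/e_2)
  = ln(0.00053458/0.0029928) / ln(0.0029928/0.012482)
  = ln(0.178622) / ln(0.239769)
  = -1.722483 / -1.428079 ≈ 1.206154

1.206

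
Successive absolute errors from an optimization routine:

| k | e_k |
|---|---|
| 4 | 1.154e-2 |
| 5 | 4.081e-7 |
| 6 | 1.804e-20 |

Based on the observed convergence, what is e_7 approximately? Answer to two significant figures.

1.6e-60

First estimate the order: p ≈ ln(e_6/e_5) / ln(e_5/e_4) = ln(1.804e-20/4.081e-7)/ln(4.081e-7/1.154e-2) = ln(4.42049e-14)/ln(3.5364e-05) ≈ 3.0000.
Then e_7 ≈ e_6·(e_6/e_5)^p = 1.804e-20·(4.42049e-14)^3.0000 = 1.804e-20·8.63796e-41 ≈ 1.558e-60.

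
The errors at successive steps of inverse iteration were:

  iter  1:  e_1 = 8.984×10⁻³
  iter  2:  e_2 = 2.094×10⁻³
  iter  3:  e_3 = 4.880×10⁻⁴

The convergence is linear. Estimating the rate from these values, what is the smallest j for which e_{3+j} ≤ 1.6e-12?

14

Rate ρ ≈ e_3/e_2 = 4.880×10⁻⁴/2.094×10⁻³ = 0.2330.
After j more steps, e_{3+j} ≈ 4.880×10⁻⁴·ρ^j; need ρ^j ≤ 1.6e-12/4.880×10⁻⁴ = 3.27869e-09.
j ≥ ln(3.27869e-09)/ln(0.2330) = -19.5358/-1.45672 = 13.411.
So 14 more iterations are needed.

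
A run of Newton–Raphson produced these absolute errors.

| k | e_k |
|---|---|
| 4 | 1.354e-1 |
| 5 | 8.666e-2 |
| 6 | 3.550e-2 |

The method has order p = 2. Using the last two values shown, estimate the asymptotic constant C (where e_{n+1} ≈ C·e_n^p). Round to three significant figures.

C ≈ e_6 / e_5^2
  = 3.550e-2 / (8.666e-2)^2
  = 3.550e-2 / 0.00750996 ≈ 4.7271

4.73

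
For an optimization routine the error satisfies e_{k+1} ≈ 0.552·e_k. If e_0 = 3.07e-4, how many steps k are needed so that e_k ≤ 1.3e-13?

37

After k steps, e_k ≈ 3.07e-4·0.552^k.
Need 0.552^k ≤ 1.3e-13/3.07e-4 = 4.23453e-10.
k ≥ ln(4.23453e-10)/ln(0.552) = -21.5826/-0.59421 = 36.322.
Smallest integer k = 37.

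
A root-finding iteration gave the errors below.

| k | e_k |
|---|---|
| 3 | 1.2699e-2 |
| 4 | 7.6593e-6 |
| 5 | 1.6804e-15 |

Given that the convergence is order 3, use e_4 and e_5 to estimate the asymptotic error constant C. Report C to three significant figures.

C ≈ e_5 / e_4^3
  = 1.6804e-15 / (7.6593e-6)^3
  = 1.6804e-15 / 4.49332e-16 ≈ 3.7398

3.74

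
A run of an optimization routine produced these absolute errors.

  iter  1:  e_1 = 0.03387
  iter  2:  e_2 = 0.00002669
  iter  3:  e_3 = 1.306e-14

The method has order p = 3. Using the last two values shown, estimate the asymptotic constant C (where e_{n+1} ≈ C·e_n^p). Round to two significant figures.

0.69

C ≈ e_3 / e_2^3
  = 1.306e-14 / (0.00002669)^3
  = 1.306e-14 / 1.90128e-14 ≈ 0.68691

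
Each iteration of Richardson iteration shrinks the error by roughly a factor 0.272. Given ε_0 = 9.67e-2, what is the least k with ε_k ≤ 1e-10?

16

After k steps, ε_k ≈ 9.67e-2·0.272^k.
Need 0.272^k ≤ 1e-10/9.67e-2 = 1.03413e-09.
k ≥ ln(1.03413e-09)/ln(0.272) = -20.6897/-1.30195 = 15.891.
Smallest integer k = 16.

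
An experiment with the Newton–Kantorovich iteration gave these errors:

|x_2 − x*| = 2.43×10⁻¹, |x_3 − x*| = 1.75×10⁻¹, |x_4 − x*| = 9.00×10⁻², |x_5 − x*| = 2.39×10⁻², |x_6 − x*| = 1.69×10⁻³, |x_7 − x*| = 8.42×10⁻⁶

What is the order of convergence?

Consecutive ratios: |x_7 − x*|/|x_6 − x*| = 8.42×10⁻⁶/1.69×10⁻³ = 0.00498225, |x_6 − x*|/|x_5 − x*| = 1.69×10⁻³/2.39×10⁻² = 0.0707113.
p ≈ ln(0.00498225)/ln(0.0707113) = -5.3019/-2.6491 ≈ 2.00.
So the convergence is quadratic (order 2).

2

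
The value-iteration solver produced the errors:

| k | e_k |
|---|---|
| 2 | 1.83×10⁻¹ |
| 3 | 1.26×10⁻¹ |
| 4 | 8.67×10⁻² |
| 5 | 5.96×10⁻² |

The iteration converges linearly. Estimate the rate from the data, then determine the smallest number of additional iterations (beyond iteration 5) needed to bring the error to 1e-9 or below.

Rate ρ ≈ e_5/e_4 = 5.96×10⁻²/8.67×10⁻² = 0.6874.
After j more steps, e_{5+j} ≈ 5.96×10⁻²·ρ^j; need ρ^j ≤ 1e-9/5.96×10⁻² = 1.67785e-08.
j ≥ ln(1.67785e-08)/ln(0.6874) = -17.9032/-0.37484 = 47.762.
So 48 more iterations are needed.

48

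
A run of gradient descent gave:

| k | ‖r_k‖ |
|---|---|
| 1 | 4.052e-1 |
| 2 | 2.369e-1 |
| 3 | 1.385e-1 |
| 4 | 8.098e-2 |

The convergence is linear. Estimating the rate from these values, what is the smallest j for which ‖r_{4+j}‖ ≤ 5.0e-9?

31

Rate ρ ≈ ‖r_4‖/‖r_3‖ = 8.098e-2/1.385e-1 = 0.5847.
After j more steps, ‖r_{4+j}‖ ≈ 8.098e-2·ρ^j; need ρ^j ≤ 5.0e-9/8.098e-2 = 6.17436e-08.
j ≥ ln(6.17436e-08)/ln(0.5847) = -16.6003/-0.53666 = 30.933.
So 31 more iterations are needed.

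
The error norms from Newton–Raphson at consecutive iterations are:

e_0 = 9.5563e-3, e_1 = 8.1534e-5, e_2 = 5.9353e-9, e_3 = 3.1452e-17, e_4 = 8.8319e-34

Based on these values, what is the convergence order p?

2

Consecutive ratios: e_4/e_3 = 8.8319e-34/3.1452e-17 = 2.80806e-17, e_3/e_2 = 3.1452e-17/5.9353e-9 = 5.29914e-09.
p ≈ ln(2.80806e-17)/ln(5.29914e-09) = -38.1115/-19.0557 ≈ 2.00.
So the convergence is quadratic (order 2).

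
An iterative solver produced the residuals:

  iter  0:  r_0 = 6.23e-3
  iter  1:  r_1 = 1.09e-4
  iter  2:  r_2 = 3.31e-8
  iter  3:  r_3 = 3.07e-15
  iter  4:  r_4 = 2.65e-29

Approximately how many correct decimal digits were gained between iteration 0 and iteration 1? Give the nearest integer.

2

Digits gained ≈ log₁₀(r_0/r_1) = log₁₀(6.23e-3/1.09e-4) = log₁₀(57.156) ≈ 1.757.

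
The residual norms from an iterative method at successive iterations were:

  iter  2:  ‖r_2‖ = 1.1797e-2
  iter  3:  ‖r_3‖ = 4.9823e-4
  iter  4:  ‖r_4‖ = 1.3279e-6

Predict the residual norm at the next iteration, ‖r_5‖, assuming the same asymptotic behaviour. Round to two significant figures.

2.0e-11

First estimate the order: p ≈ ln(‖r_4‖/‖r_3‖) / ln(‖r_3‖/‖r_2‖) = ln(1.3279e-6/4.9823e-4)/ln(4.9823e-4/1.1797e-2) = ln(0.00266523)/ln(0.0422336) ≈ 1.8731.
Then ‖r_5‖ ≈ ‖r_4‖·(‖r_4‖/‖r_3‖)^p = 1.3279e-6·(0.00266523)^1.8731 = 1.3279e-6·1.50711e-05 ≈ 2.001e-11.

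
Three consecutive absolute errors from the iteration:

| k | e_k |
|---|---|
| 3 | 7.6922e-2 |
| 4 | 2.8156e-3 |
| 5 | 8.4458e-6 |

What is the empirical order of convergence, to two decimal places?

p ≈ ln(e_5/e_4) / ln(e_4/e_3)
  = ln(8.4458e-6/2.8156e-3) / ln(2.8156e-3/7.6922e-2)
  = ln(0.00299964) / ln(0.0366033)
  = -5.80926 / -3.30762 ≈ 1.75633

1.76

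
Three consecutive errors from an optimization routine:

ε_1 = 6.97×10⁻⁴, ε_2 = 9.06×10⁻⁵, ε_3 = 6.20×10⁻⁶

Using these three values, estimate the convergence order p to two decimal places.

1.31

p ≈ ln(ε_3/ε_2) / ln(ε_2/ε_1)
  = ln(6.20×10⁻⁶/9.06×10⁻⁵) / ln(9.06×10⁻⁵/6.97×10⁻⁴)
  = ln(0.0684327) / ln(0.129986)
  = -2.68190 / -2.04033 ≈ 1.31444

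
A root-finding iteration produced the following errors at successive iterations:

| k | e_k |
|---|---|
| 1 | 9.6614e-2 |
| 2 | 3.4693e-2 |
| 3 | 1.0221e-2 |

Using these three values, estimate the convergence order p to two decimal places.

p ≈ ln(e_3/e_2) / ln(e_2/e_1)
  = ln(1.0221e-2/3.4693e-2) / ln(3.4693e-2/9.6614e-2)
  = ln(0.294613) / ln(0.359089)
  = -1.22209 / -1.02419 ≈ 1.19323

1.19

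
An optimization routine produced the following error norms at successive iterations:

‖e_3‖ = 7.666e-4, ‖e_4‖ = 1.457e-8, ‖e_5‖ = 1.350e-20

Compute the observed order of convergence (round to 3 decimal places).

2.549

p ≈ ln(‖e_5‖/‖e_4‖) / ln(‖e_4‖/‖e_3‖)
  = ln(1.350e-20/1.457e-8) / ln(1.457e-8/7.666e-4)
  = ln(9.26561e-13) / ln(1.9006e-05)
  = -27.707297 / -10.870756 ≈ 2.548792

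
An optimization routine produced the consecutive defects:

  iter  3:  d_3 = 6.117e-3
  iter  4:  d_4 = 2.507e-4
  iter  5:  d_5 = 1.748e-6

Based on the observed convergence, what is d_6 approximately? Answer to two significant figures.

First estimate the order: p ≈ ln(d_5/d_4) / ln(d_4/d_3) = ln(1.748e-6/2.507e-4)/ln(2.507e-4/6.117e-3) = ln(0.00697248)/ln(0.0409841) ≈ 1.5544.
Then d_6 ≈ d_5·(d_5/d_4)^p = 1.748e-6·(0.00697248)^1.5544 = 1.748e-6·0.000444387 ≈ 7.768e-10.

7.8e-10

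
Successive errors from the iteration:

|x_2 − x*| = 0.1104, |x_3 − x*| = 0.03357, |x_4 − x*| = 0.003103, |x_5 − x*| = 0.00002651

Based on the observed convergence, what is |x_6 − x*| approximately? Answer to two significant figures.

1.9e-9

First estimate the order: p ≈ ln(|x_5 − x*|/|x_4 − x*|) / ln(|x_4 − x*|/|x_3 − x*|) = ln(0.00002651/0.003103)/ln(0.003103/0.03357) = ln(0.00854335)/ln(0.0924337) ≈ 2.0000.
Then |x_6 − x*| ≈ |x_5 − x*|·(|x_5 − x*|/|x_4 − x*|)^p = 0.00002651·(0.00854335)^2.0000 = 0.00002651·7.29888e-05 ≈ 1.935e-09.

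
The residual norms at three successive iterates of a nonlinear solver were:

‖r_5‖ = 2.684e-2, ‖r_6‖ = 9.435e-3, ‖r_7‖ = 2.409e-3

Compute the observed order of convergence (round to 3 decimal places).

p ≈ ln(‖r_7‖/‖r_6‖) / ln(‖r_6‖/‖r_5‖)
  = ln(2.409e-3/9.435e-3) / ln(9.435e-3/2.684e-2)
  = ln(0.255326) / ln(0.351528)
  = -1.365214 / -1.045466 ≈ 1.305843

1.306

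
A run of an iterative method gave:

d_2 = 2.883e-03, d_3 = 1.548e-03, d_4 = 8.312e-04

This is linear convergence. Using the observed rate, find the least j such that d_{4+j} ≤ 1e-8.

19

Rate ρ ≈ d_4/d_3 = 8.312e-04/1.548e-03 = 0.5370.
After j more steps, d_{4+j} ≈ 8.312e-04·ρ^j; need ρ^j ≤ 1e-8/8.312e-04 = 1.20308e-05.
j ≥ ln(1.20308e-05)/ln(0.5370) = -11.3280/-0.62176 = 18.219.
So 19 more iterations are needed.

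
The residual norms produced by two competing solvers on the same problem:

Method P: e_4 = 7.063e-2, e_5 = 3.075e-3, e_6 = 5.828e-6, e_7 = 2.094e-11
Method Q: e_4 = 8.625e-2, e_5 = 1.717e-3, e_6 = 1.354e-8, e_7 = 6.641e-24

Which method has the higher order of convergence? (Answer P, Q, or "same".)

Method P: p ≈ ln(2.094e-11/5.828e-6)/ln(5.828e-6/3.075e-3) ≈ 2.00.
Method Q: p ≈ ln(6.641e-24/1.354e-8)/ln(1.354e-8/1.717e-3) ≈ 3.00.
Method Q has the higher order (≈3.0 vs ≈2.0).

Q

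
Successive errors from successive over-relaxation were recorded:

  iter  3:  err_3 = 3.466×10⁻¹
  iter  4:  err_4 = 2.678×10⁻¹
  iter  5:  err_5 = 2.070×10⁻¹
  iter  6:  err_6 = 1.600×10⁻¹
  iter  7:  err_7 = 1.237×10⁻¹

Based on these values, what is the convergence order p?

1

Consecutive ratios: err_7/err_6 = 1.237×10⁻¹/1.600×10⁻¹ = 0.773125, err_6/err_5 = 1.600×10⁻¹/2.070×10⁻¹ = 0.772947.
p ≈ ln(0.773125)/ln(0.772947) = -0.2573/-0.2575 ≈ 1.00.
So the convergence is linear (order 1).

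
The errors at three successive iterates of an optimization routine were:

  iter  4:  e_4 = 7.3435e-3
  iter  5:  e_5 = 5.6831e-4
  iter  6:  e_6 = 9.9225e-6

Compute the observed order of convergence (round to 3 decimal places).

1.582

p ≈ ln(e_6/e_5) / ln(e_5/e_4)
  = ln(9.9225e-6/5.6831e-4) / ln(5.6831e-4/7.3435e-3)
  = ln(0.0174597) / ln(0.0773895)
  = -4.047860 / -2.558904 ≈ 1.581873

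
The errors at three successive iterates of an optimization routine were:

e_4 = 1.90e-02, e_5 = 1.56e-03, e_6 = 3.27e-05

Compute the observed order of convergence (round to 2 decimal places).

1.55

p ≈ ln(e_6/e_5) / ln(e_5/e_4)
  = ln(3.27e-05/1.56e-03) / ln(1.56e-03/1.90e-02)
  = ln(0.0209615) / ln(0.0821053)
  = -3.86507 / -2.49975 ≈ 1.54618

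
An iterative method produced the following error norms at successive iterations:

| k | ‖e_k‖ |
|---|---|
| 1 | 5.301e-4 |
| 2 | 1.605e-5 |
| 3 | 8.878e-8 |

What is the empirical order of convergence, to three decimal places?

1.486

p ≈ ln(‖e_3‖/‖e_2‖) / ln(‖e_2‖/‖e_1‖)
  = ln(8.878e-8/1.605e-5) / ln(1.605e-5/5.301e-4)
  = ln(0.00553146) / ln(0.0302773)
  = -5.197303 / -3.497357 ≈ 1.486066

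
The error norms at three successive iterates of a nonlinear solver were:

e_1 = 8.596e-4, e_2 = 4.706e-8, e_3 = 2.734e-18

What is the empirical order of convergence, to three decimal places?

p ≈ ln(e_3/e_2) / ln(e_2/e_1)
  = ln(2.734e-18/4.706e-8) / ln(4.706e-8/8.596e-4)
  = ln(5.8096e-11) / ln(5.47464e-05)
  = -23.568924 / -9.812799 ≈ 2.401855

2.402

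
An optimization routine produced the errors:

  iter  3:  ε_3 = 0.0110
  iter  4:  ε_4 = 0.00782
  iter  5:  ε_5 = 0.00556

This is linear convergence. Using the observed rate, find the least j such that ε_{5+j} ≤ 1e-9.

46

Rate ρ ≈ ε_5/ε_4 = 0.00556/0.00782 = 0.7110.
After j more steps, ε_{5+j} ≈ 0.00556·ρ^j; need ρ^j ≤ 1e-9/0.00556 = 1.79856e-07.
j ≥ ln(1.79856e-07)/ln(0.7110) = -15.5311/-0.34108 = 45.535.
So 46 more iterations are needed.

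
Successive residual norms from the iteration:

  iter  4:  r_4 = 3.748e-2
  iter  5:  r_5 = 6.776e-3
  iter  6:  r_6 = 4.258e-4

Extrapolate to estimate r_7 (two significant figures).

First estimate the order: p ≈ ln(r_6/r_5) / ln(r_5/r_4) = ln(4.258e-4/6.776e-3)/ln(6.776e-3/3.748e-2) = ln(0.0628394)/ln(0.18079) ≈ 1.6178.
Then r_7 ≈ r_6·(r_6/r_5)^p = 4.258e-4·(0.0628394)^1.6178 = 4.258e-4·0.0113705 ≈ 4.842e-06.

4.8e-6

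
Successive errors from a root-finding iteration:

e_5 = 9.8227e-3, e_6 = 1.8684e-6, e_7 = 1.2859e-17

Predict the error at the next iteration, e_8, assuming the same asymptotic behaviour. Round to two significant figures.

First estimate the order: p ≈ ln(e_7/e_6) / ln(e_6/e_5) = ln(1.2859e-17/1.8684e-6)/ln(1.8684e-6/9.8227e-3) = ln(6.88236e-12)/ln(0.000190212) ≈ 3.0000.
Then e_8 ≈ e_7·(e_7/e_6)^p = 1.2859e-17·(6.88236e-12)^3.0000 = 1.2859e-17·3.25996e-34 ≈ 4.192e-51.

4.2e-51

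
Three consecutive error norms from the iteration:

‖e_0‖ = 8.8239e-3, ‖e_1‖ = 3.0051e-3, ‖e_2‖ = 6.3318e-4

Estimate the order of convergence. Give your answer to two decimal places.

p ≈ ln(‖e_2‖/‖e_1‖) / ln(‖e_1‖/‖e_0‖)
  = ln(6.3318e-4/3.0051e-3) / ln(3.0051e-3/8.8239e-3)
  = ln(0.210702) / ln(0.340564)
  = -1.55731 / -1.07715 ≈ 1.44577

1.45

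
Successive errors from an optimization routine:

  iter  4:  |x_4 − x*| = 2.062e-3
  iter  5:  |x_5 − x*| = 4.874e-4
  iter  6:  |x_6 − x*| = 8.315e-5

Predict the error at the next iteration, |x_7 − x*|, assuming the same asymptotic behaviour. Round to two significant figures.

9.5e-6

First estimate the order: p ≈ ln(|x_6 − x*|/|x_5 − x*|) / ln(|x_5 − x*|/|x_4 − x*|) = ln(8.315e-5/4.874e-4)/ln(4.874e-4/2.062e-3) = ln(0.170599)/ln(0.236372) ≈ 1.2261.
Then |x_7 − x*| ≈ |x_6 − x*|·(|x_6 − x*|/|x_5 − x*|)^p = 8.315e-5·(0.170599)^1.2261 = 8.315e-5·0.114374 ≈ 9.51e-06.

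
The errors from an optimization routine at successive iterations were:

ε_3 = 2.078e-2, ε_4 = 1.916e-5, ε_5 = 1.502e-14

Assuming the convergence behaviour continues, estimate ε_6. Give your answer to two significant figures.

First estimate the order: p ≈ ln(ε_5/ε_4) / ln(ε_4/ε_3) = ln(1.502e-14/1.916e-5)/ln(1.916e-5/2.078e-2) = ln(7.83925e-10)/ln(0.00092204) ≈ 3.0000.
Then ε_6 ≈ ε_5·(ε_5/ε_4)^p = 1.502e-14·(7.83925e-10)^3.0000 = 1.502e-14·4.81752e-28 ≈ 7.236e-42.

7.2e-42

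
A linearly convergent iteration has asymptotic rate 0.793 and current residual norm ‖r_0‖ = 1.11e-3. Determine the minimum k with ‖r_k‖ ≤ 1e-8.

51

After k steps, ‖r_k‖ ≈ 1.11e-3·0.793^k.
Need 0.793^k ≤ 1e-8/1.11e-3 = 9.00901e-06.
k ≥ ln(9.00901e-06)/ln(0.793) = -11.6173/-0.23193 = 50.090.
Smallest integer k = 51.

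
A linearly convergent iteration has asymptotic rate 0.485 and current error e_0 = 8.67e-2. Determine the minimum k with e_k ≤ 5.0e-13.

After k steps, e_k ≈ 8.67e-2·0.485^k.
Need 0.485^k ≤ 5.0e-13/8.67e-2 = 5.76701e-12.
k ≥ ln(5.76701e-12)/ln(0.485) = -25.8789/-0.72361 = 35.764.
Smallest integer k = 36.

36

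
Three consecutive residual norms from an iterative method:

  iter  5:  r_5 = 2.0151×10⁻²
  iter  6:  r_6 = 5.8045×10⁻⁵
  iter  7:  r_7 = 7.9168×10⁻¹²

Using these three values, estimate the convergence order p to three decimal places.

2.702

p ≈ ln(r_7/r_6) / ln(r_6/r_5)
  = ln(7.9168×10⁻¹²/5.8045×10⁻⁵) / ln(5.8045×10⁻⁵/2.0151×10⁻²)
  = ln(1.36391e-07) / ln(0.0028805)
  = -15.807740 / -5.849791 ≈ 2.702274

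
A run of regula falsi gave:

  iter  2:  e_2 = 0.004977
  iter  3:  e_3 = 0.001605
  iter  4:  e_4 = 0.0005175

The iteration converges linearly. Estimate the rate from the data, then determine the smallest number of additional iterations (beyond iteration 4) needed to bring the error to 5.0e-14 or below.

Rate ρ ≈ e_4/e_3 = 0.0005175/0.001605 = 0.3224.
After j more steps, e_{4+j} ≈ 0.0005175·ρ^j; need ρ^j ≤ 5.0e-14/0.0005175 = 9.66184e-11.
j ≥ ln(9.66184e-11)/ln(0.3224) = -23.0603/-1.13196 = 20.372.
So 21 more iterations are needed.

21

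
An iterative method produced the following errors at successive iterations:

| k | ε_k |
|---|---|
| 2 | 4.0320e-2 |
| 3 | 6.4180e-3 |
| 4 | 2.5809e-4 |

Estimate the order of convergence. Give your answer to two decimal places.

p ≈ ln(ε_4/ε_3) / ln(ε_3/ε_2)
  = ln(2.5809e-4/6.4180e-3) / ln(6.4180e-3/4.0320e-2)
  = ln(0.0402135) / ln(0.159177)
  = -3.21355 / -1.83774 ≈ 1.74864

1.75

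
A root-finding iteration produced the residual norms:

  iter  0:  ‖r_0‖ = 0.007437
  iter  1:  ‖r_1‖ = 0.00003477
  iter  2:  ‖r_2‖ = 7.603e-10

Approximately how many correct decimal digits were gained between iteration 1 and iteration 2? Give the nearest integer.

5

Digits gained ≈ log₁₀(‖r_1‖/‖r_2‖) = log₁₀(0.00003477/7.603e-10) = log₁₀(45731.9) ≈ 4.660.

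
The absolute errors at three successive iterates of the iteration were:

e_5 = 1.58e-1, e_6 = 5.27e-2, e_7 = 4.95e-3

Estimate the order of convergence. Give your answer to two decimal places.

2.15

p ≈ ln(e_7/e_6) / ln(e_6/e_5)
  = ln(4.95e-3/5.27e-2) / ln(5.27e-2/1.58e-1)
  = ln(0.0939279) / ln(0.333544)
  = -2.36523 / -1.09798 ≈ 2.15416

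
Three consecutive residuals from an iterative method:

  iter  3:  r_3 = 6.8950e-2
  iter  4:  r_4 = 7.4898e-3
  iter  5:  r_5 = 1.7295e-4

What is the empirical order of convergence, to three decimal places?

p ≈ ln(r_5/r_4) / ln(r_4/r_3)
  = ln(1.7295e-4/7.4898e-3) / ln(7.4898e-3/6.8950e-2)
  = ln(0.0230914) / ln(0.108627)
  = -3.768295 / -2.219835 ≈ 1.697556

1.698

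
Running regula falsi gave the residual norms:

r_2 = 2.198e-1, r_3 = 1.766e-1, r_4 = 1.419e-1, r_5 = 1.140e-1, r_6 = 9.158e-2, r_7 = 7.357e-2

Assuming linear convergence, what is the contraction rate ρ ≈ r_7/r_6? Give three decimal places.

0.803

ρ ≈ r_7/r_6 = 7.357e-2/9.158e-2 = 0.80334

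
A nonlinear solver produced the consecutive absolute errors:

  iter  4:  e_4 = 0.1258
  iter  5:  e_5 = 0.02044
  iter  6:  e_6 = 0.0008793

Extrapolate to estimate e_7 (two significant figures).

First estimate the order: p ≈ ln(e_6/e_5) / ln(e_5/e_4) = ln(0.0008793/0.02044)/ln(0.02044/0.1258) = ln(0.0430186)/ln(0.16248) ≈ 1.7313.
Then e_7 ≈ e_6·(e_6/e_5)^p = 0.0008793·(0.0430186)^1.7313 = 0.0008793·0.00430972 ≈ 3.79e-06.

3.8e-6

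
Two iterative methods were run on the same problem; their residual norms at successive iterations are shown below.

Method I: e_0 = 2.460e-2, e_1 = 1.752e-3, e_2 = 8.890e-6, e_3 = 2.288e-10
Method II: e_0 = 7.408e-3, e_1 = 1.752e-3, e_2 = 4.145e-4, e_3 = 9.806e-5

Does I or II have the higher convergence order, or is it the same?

I

Method I: p ≈ ln(2.288e-10/8.890e-6)/ln(8.890e-6/1.752e-3) ≈ 2.00.
Method II: p ≈ ln(9.806e-5/4.145e-4)/ln(4.145e-4/1.752e-3) ≈ 1.00.
Method I has the higher order (≈2.0 vs ≈1.0).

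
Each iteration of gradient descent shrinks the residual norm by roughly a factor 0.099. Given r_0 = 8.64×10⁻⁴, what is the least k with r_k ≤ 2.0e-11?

After k steps, r_k ≈ 8.64×10⁻⁴·0.099^k.
Need 0.099^k ≤ 2.0e-11/8.64×10⁻⁴ = 2.31481e-08.
k ≥ ln(2.31481e-08)/ln(0.099) = -17.5814/-2.31264 = 7.602.
Smallest integer k = 8.

8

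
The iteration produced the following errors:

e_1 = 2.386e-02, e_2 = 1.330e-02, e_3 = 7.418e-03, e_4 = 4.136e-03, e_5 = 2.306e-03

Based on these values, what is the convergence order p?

Consecutive ratios: e_5/e_4 = 2.306e-03/4.136e-03 = 0.557544, e_4/e_3 = 4.136e-03/7.418e-03 = 0.557563.
p ≈ ln(0.557544)/ln(0.557563) = -0.5842/-0.5842 ≈ 1.00.
So the convergence is linear (order 1).

1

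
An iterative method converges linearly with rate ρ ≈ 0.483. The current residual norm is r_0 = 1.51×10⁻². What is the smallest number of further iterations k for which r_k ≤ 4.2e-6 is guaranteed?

After k steps, r_k ≈ 1.51×10⁻²·0.483^k.
Need 0.483^k ≤ 4.2e-6/1.51×10⁻² = 0.000278146.
k ≥ ln(0.000278146)/ln(0.483) = -8.1874/-0.72774 = 11.250.
Smallest integer k = 12.

12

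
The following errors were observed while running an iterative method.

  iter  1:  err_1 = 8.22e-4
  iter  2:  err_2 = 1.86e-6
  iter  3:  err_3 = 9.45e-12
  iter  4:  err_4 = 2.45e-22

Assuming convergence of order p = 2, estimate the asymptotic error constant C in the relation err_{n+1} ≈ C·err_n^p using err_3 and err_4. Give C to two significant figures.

C ≈ err_4 / err_3^2
  = 2.45e-22 / (9.45e-12)^2
  = 2.45e-22 / 8.93025e-23 ≈ 2.7435

2.7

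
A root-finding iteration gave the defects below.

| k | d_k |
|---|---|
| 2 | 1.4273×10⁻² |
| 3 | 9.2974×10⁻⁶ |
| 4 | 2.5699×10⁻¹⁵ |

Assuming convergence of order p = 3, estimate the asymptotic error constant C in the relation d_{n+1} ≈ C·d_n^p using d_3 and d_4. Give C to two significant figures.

3.2

C ≈ d_4 / d_3^3
  = 2.5699×10⁻¹⁵ / (9.2974×10⁻⁶)^3
  = 2.5699×10⁻¹⁵ / 8.03683e-16 ≈ 3.1977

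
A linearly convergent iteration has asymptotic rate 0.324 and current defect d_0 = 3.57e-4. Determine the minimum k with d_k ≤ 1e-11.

After k steps, d_k ≈ 3.57e-4·0.324^k.
Need 0.324^k ≤ 1e-11/3.57e-4 = 2.80112e-08.
k ≥ ln(2.80112e-08)/ln(0.324) = -17.3907/-1.12701 = 15.431.
Smallest integer k = 16.

16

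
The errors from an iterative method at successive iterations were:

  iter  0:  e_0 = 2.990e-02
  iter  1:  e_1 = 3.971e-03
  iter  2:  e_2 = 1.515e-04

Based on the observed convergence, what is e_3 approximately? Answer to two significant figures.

First estimate the order: p ≈ ln(e_2/e_1) / ln(e_1/e_0) = ln(1.515e-04/3.971e-03)/ln(3.971e-03/2.990e-02) = ln(0.0381516)/ln(0.132809) ≈ 1.6179.
Then e_3 ≈ e_2·(e_2/e_1)^p = 1.515e-04·(0.0381516)^1.6179 = 1.515e-04·0.00507025 ≈ 7.681e-07.

7.7e-7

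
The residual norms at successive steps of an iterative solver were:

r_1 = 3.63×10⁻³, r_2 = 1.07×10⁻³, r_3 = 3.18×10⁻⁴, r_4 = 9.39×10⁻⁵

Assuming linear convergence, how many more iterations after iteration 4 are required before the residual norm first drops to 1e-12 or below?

Rate ρ ≈ r_4/r_3 = 9.39×10⁻⁵/3.18×10⁻⁴ = 0.2953.
After j more steps, r_{4+j} ≈ 9.39×10⁻⁵·ρ^j; need ρ^j ≤ 1e-12/9.39×10⁻⁵ = 1.06496e-08.
j ≥ ln(1.06496e-08)/ln(0.2953) = -18.3577/-1.21976 = 15.050.
So 16 more iterations are needed.

16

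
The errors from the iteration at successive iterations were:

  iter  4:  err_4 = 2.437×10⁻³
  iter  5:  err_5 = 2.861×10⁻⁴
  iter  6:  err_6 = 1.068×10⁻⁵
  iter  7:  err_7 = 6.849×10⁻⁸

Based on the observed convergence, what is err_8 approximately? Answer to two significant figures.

2.9e-11

First estimate the order: p ≈ ln(err_7/err_6) / ln(err_6/err_5) = ln(6.849×10⁻⁸/1.068×10⁻⁵)/ln(1.068×10⁻⁵/2.861×10⁻⁴) = ln(0.00641292)/ln(0.0373296) ≈ 1.5357.
Then err_8 ≈ err_7·(err_7/err_6)^p = 6.849×10⁻⁸·(0.00641292)^1.5357 = 6.849×10⁻⁸·0.00042884 ≈ 2.937e-11.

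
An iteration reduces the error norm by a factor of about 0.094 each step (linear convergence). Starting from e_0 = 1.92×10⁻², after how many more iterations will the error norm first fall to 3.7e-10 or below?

After k steps, e_k ≈ 1.92×10⁻²·0.094^k.
Need 0.094^k ≤ 3.7e-10/1.92×10⁻² = 1.92708e-08.
k ≥ ln(1.92708e-08)/ln(0.094) = -17.7647/-2.36446 = 7.513.
Smallest integer k = 8.

8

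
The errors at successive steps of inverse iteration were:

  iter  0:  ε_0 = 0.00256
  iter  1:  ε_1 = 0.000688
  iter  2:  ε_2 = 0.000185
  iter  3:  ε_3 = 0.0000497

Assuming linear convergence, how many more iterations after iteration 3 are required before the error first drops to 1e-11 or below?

12

Rate ρ ≈ ε_3/ε_2 = 0.0000497/0.000185 = 0.2686.
After j more steps, ε_{3+j} ≈ 0.0000497·ρ^j; need ρ^j ≤ 1e-11/0.0000497 = 2.01207e-07.
j ≥ ln(2.01207e-07)/ln(0.2686) = -15.4189/-1.31453 = 11.730.
So 12 more iterations are needed.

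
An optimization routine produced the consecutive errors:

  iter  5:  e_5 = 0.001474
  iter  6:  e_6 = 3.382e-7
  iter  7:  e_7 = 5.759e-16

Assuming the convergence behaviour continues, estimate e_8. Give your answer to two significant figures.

First estimate the order: p ≈ ln(e_7/e_6) / ln(e_6/e_5) = ln(5.759e-16/3.382e-7)/ln(3.382e-7/0.001474) = ln(1.70284e-09)/ln(0.000229444) ≈ 2.4095.
Then e_8 ≈ e_7·(e_7/e_6)^p = 5.759e-16·(1.70284e-09)^2.4095 = 5.759e-16·7.43898e-22 ≈ 4.284e-37.

4.3e-37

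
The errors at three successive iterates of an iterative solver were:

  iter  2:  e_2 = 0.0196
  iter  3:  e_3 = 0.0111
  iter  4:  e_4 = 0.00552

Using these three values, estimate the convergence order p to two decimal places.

1.23

p ≈ ln(e_4/e_3) / ln(e_3/e_2)
  = ln(0.00552/0.0111) / ln(0.0111/0.0196)
  = ln(0.497297) / ln(0.566327)
  = -0.69857 / -0.56858 ≈ 1.22862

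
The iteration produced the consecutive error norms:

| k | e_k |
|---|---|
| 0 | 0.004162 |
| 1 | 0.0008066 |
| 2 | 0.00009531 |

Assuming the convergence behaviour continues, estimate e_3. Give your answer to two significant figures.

First estimate the order: p ≈ ln(e_2/e_1) / ln(e_1/e_0) = ln(0.00009531/0.0008066)/ln(0.0008066/0.004162) = ln(0.118163)/ln(0.193801) ≈ 1.3015.
Then e_3 ≈ e_2·(e_2/e_1)^p = 0.00009531·(0.118163)^1.3015 = 0.00009531·0.0620633 ≈ 5.915e-06.

5.9e-6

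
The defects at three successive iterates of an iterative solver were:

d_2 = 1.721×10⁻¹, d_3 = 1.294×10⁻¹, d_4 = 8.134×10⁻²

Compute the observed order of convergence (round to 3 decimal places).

p ≈ ln(d_4/d_3) / ln(d_3/d_2)
  = ln(8.134×10⁻²/1.294×10⁻¹) / ln(1.294×10⁻¹/1.721×10⁻¹)
  = ln(0.628594) / ln(0.751888)
  = -0.464270 / -0.285168 ≈ 1.628058

1.628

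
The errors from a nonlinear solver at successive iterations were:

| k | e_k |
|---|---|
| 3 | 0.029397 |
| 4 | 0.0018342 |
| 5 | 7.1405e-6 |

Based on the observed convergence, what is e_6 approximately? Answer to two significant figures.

First estimate the order: p ≈ ln(e_5/e_4) / ln(e_4/e_3) = ln(7.1405e-6/0.0018342)/ln(0.0018342/0.029397) = ln(0.00389298)/ln(0.0623941) ≈ 2.0000.
Then e_6 ≈ e_5·(e_5/e_4)^p = 7.1405e-6·(0.00389298)^2.0000 = 7.1405e-6·1.51553e-05 ≈ 1.082e-10.

1.1e-10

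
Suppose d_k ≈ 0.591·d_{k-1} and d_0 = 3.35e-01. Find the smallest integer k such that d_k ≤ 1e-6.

After k steps, d_k ≈ 3.35e-01·0.591^k.
Need 0.591^k ≤ 1e-6/3.35e-01 = 2.98507e-06.
k ≥ ln(2.98507e-06)/ln(0.591) = -12.7219/-0.52594 = 24.189.
Smallest integer k = 25.

25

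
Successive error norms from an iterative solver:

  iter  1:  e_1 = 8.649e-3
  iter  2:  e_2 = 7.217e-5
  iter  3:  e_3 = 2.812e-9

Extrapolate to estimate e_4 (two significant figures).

First estimate the order: p ≈ ln(e_3/e_2) / ln(e_2/e_1) = ln(2.812e-9/7.217e-5)/ln(7.217e-5/8.649e-3) = ln(3.89636e-05)/ln(0.00834432) ≈ 2.1213.
Then e_4 ≈ e_3·(e_3/e_2)^p = 2.812e-9·(3.89636e-05)^2.1213 = 2.812e-9·4.43063e-10 ≈ 1.246e-18.

1.2e-18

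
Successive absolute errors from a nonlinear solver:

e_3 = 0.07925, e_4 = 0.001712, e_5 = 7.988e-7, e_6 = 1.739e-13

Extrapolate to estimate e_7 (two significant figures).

First estimate the order: p ≈ ln(e_6/e_5) / ln(e_5/e_4) = ln(1.739e-13/7.988e-7)/ln(7.988e-7/0.001712) = ln(2.17702e-07)/ln(0.000466589) ≈ 2.0000.
Then e_7 ≈ e_6·(e_6/e_5)^p = 1.739e-13·(2.17702e-07)^2.0000 = 1.739e-13·4.73942e-14 ≈ 8.242e-27.

8.2e-27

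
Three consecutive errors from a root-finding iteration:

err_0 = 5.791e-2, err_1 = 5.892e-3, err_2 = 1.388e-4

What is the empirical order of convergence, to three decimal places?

1.640

p ≈ ln(err_2/err_1) / ln(err_1/err_0)
  = ln(1.388e-4/5.892e-3) / ln(5.892e-3/5.791e-2)
  = ln(0.0235574) / ln(0.101744)
  = -3.748315 / -2.285295 ≈ 1.640189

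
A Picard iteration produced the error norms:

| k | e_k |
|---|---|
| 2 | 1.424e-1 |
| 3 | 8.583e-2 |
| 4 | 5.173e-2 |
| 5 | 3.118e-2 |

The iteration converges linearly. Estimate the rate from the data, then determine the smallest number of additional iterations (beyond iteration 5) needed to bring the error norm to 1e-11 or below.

44

Rate ρ ≈ e_5/e_4 = 3.118e-2/5.173e-2 = 0.6027.
After j more steps, e_{5+j} ≈ 3.118e-2·ρ^j; need ρ^j ≤ 1e-11/3.118e-2 = 3.20718e-10.
j ≥ ln(3.20718e-10)/ln(0.6027) = -21.8605/-0.50634 = 43.174.
So 44 more iterations are needed.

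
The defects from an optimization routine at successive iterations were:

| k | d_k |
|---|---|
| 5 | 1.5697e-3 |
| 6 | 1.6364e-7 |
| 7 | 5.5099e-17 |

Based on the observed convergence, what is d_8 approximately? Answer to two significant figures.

1.6e-39

First estimate the order: p ≈ ln(d_7/d_6) / ln(d_6/d_5) = ln(5.5099e-17/1.6364e-7)/ln(1.6364e-7/1.5697e-3) = ln(3.36709e-10)/ln(0.000104249) ≈ 2.3789.
Then d_8 ≈ d_7·(d_7/d_6)^p = 5.5099e-17·(3.36709e-10)^2.3789 = 5.5099e-17·2.91935e-23 ≈ 1.609e-39.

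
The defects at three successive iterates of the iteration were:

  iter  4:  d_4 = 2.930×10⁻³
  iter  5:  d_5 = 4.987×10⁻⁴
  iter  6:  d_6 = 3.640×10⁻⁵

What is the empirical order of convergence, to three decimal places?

p ≈ ln(d_6/d_5) / ln(d_5/d_4)
  = ln(3.640×10⁻⁵/4.987×10⁻⁴) / ln(4.987×10⁻⁴/2.930×10⁻³)
  = ln(0.0729898) / ln(0.170205)
  = -2.617436 / -1.770752 ≈ 1.478149

1.478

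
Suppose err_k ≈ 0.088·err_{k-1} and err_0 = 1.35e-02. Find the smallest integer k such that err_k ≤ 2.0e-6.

After k steps, err_k ≈ 1.35e-02·0.088^k.
Need 0.088^k ≤ 2.0e-6/1.35e-02 = 0.000148148.
k ≥ ln(0.000148148)/ln(0.088) = -8.8173/-2.43042 = 3.628.
Smallest integer k = 4.

4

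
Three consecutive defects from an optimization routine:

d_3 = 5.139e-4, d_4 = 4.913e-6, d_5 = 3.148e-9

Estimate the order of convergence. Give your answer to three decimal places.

1.581

p ≈ ln(d_5/d_4) / ln(d_4/d_3)
  = ln(3.148e-9/4.913e-6) / ln(4.913e-6/5.139e-4)
  = ln(0.000640749) / ln(0.00956023)
  = -7.352873 / -4.650143 ≈ 1.581214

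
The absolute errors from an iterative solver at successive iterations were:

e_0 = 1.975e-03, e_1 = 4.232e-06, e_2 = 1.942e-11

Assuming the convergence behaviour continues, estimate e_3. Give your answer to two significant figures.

4.1e-22

First estimate the order: p ≈ ln(e_2/e_1) / ln(e_1/e_0) = ln(1.942e-11/4.232e-06)/ln(4.232e-06/1.975e-03) = ln(4.58885e-06)/ln(0.00214278) ≈ 2.0001.
Then e_3 ≈ e_2·(e_2/e_1)^p = 1.942e-11·(4.58885e-06)^2.0001 = 1.942e-11·2.10317e-11 ≈ 4.084e-22.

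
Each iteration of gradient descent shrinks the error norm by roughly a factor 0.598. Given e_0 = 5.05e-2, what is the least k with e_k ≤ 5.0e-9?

After k steps, e_k ≈ 5.05e-2·0.598^k.
Need 0.598^k ≤ 5.0e-9/5.05e-2 = 9.90099e-08.
k ≥ ln(9.90099e-08)/ln(0.598) = -16.1280/-0.51416 = 31.368.
Smallest integer k = 32.

32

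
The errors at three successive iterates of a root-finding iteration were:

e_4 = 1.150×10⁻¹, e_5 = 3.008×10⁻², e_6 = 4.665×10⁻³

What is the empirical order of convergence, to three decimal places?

1.390

p ≈ ln(e_6/e_5) / ln(e_5/e_4)
  = ln(4.665×10⁻³/3.008×10⁻²) / ln(3.008×10⁻²/1.150×10⁻¹)
  = ln(0.155086) / ln(0.261565)
  = -1.863775 / -1.341072 ≈ 1.389765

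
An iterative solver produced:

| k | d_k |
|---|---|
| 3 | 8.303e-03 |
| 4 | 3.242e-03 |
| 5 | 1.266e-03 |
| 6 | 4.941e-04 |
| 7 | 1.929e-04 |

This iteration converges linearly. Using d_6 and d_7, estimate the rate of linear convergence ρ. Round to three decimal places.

0.390

ρ ≈ d_7/d_6 = 1.929e-04/4.941e-04 = 0.39041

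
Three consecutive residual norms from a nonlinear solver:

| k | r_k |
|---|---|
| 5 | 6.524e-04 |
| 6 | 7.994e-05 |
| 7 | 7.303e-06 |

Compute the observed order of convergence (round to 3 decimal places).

p ≈ ln(r_7/r_6) / ln(r_6/r_5)
  = ln(7.303e-06/7.994e-05) / ln(7.994e-05/6.524e-04)
  = ln(0.091356) / ln(0.122532)
  = -2.392991 / -2.099383 ≈ 1.139854

1.140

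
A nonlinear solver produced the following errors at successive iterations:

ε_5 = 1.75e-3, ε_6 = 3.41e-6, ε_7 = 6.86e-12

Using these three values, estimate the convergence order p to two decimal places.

2.10

p ≈ ln(ε_7/ε_6) / ln(ε_6/ε_5)
  = ln(6.86e-12/3.41e-6) / ln(3.41e-6/1.75e-3)
  = ln(2.01173e-06) / ln(0.00194857)
  = -13.11652 / -6.24066 ≈ 2.10178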